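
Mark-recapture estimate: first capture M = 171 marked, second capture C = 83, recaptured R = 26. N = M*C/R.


N = M * C / R = 171 * 83 / 26 = 14193 / 26 = 545.88 ≈ 546

546 individuals


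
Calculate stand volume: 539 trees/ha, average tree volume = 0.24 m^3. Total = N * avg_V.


V_stand = 539 * 0.24 = 129.36 ≈ 129.4 m^3/ha

129.4 m^3/ha


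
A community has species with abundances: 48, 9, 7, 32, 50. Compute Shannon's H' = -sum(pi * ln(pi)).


Total N = 48 + 9 + 7 + 32 + 50 = 146
Per-species terms:
  p = 48/146 = 0.328767; ln(p) = -1.112406; p*ln(p) = 0.328767 * (-1.112406) = -0.365722
  p = 9/146 = 0.061644; ln(p) = -2.786379; p*ln(p) = 0.061644 * (-2.786379) = -0.171764
  p = 7/146 = 0.047945; ln(p) = -3.037701; p*ln(p) = 0.047945 * (-3.037701) = -0.145643
  p = 32/146 = 0.219178; ln(p) = -1.517871; p*ln(p) = 0.219178 * (-1.517871) = -0.332684
  p = 50/146 = 0.342466; ln(p) = -1.071583; p*ln(p) = 0.342466 * (-1.071583) = -0.366981
sum(p*ln(p)) = (-0.365722) + (-0.171764) + (-0.145643) + (-0.332684) + (-0.366981) = -1.382794
H' = -(-1.382794) = 1.382794 ≈ 1.3828

1.3828


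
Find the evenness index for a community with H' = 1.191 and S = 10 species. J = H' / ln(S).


ln(10) = 2.30259
J = H' / ln(S) = 1.191 / 2.30259 = 0.517244 ≈ 0.5172

0.5172


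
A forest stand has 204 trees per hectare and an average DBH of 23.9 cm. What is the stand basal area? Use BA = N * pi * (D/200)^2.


(D/200)^2 = (23.9/200)^2 = 0.1195^2 = 0.01428025
Individual BA = 3.141593 * 0.01428025 = 0.0448627 m^2
Stand BA = 204 * 0.0448627 = 9.15199 ≈ 9.15 m^2/ha

9.15 m^2/ha


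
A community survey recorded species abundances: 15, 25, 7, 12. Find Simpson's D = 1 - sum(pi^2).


Total N = 15 + 25 + 7 + 12 = 59
Per-species terms:
  p = 15/59 = 0.254237; p^2 = 0.254237^2 = 0.064636
  p = 25/59 = 0.423729; p^2 = 0.423729^2 = 0.179546
  p = 7/59 = 0.118644; p^2 = 0.118644^2 = 0.014076
  p = 12/59 = 0.203390; p^2 = 0.203390^2 = 0.041367
sum(p^2) = 0.064636 + 0.179546 + 0.014076 + 0.041367 = 0.299625
D = 1 - 0.299625 = 0.700375 ≈ 0.7004

0.7004


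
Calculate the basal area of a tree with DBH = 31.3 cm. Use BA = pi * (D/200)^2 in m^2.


D/200 = 31.3/200 = 0.1565 m
(D/200)^2 = 0.1565^2 = 0.02449225
BA = 3.141593 * 0.02449225 = 0.0769447 ≈ 0.0769 m^2

0.0769 m^2


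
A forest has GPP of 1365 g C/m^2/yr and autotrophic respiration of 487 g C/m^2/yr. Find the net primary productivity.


NPP = GPP - Ra = 1365 - 487 = 878 g C/m^2/yr

878 g C/m^2/yr


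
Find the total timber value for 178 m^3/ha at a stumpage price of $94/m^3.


Value = 178 * 94 = $16732/ha

$16732/ha


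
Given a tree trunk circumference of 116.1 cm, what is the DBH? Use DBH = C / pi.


DBH = C / pi = 116.1 / 3.141593 = 36.9558 ≈ 36.96 cm

36.96 cm


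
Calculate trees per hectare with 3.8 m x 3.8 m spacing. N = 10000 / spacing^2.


N = 10000 / 3.8^2 = 10000 / 14.44 = 692.521 ≈ 693 trees/ha

693 trees/ha


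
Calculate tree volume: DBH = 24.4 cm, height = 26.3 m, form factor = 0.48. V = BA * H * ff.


(D/200)^2 = (24.4/200)^2 = 0.122^2 = 0.014884
BA = 3.141593 * 0.014884 = 0.0467595 m^2
V = 0.0467595 * 26.3 * 0.48 = 0.590292 ≈ 0.590 m^3

0.590 m^3


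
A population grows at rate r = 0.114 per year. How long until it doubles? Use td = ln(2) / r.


td = ln(2) / 0.114 = 0.693147 / 0.114 = 6.08024 ≈ 6.1 years

6.1 years


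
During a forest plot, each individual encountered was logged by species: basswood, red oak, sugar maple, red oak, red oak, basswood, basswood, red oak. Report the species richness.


Total individuals logged = 8
Distinct species (count of individuals): basswood (3), red oak (4), sugar maple (1)
Species richness = number of distinct species = 3

3


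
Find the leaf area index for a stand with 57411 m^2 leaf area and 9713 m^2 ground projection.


LAI = 57411 / 9713 = 5.9107 ≈ 5.91

5.91


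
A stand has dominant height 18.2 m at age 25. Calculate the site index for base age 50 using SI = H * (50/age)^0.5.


50/25 = 2.00000
(2.00000)^0.5 = 1.41421
SI = 18.2 * 1.41421 = 25.7386 ≈ 25.7 m

25.7 m


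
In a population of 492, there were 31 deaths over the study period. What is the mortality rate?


Mortality rate = 31 / 492 = 0.063008 ≈ 0.0630

0.0630


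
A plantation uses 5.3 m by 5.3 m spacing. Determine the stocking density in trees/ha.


N = 10000 / 5.3^2 = 10000 / 28.09 = 355.999 ≈ 356 trees/ha

356 trees/ha


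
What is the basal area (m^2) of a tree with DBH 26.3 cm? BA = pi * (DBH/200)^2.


D/200 = 26.3/200 = 0.1315 m
(D/200)^2 = 0.1315^2 = 0.01729225
BA = 3.141593 * 0.01729225 = 0.0543252 ≈ 0.0543 m^2

0.0543 m^2


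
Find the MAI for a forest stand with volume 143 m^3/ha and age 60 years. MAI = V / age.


MAI = 143 / 60 = 2.3833 ≈ 2.38 m^3/ha/yr

2.38 m^3/ha/yr


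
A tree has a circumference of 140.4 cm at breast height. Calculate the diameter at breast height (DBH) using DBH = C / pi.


DBH = C / pi = 140.4 / 3.141593 = 44.6907 ≈ 44.69 cm

44.69 cm


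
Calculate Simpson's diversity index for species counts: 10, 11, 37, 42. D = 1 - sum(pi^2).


Total N = 10 + 11 + 37 + 42 = 100
Per-species terms:
  p = 10/100 = 0.100000; p^2 = 0.100000^2 = 0.010000
  p = 11/100 = 0.110000; p^2 = 0.110000^2 = 0.012100
  p = 37/100 = 0.370000; p^2 = 0.370000^2 = 0.136900
  p = 42/100 = 0.420000; p^2 = 0.420000^2 = 0.176400
sum(p^2) = 0.010000 + 0.012100 + 0.136900 + 0.176400 = 0.335400
D = 1 - 0.335400 = 0.664600 ≈ 0.6646

0.6646


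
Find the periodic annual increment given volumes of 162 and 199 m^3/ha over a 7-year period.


PAI = (V2 - V1) / period = (199 - 162) / 7 = 37 / 7 = 5.2857 ≈ 5.29 m^3/ha/yr

5.29 m^3/ha/yr


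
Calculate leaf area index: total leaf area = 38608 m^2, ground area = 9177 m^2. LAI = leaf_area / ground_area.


LAI = 38608 / 9177 = 4.2070 ≈ 4.21

4.21


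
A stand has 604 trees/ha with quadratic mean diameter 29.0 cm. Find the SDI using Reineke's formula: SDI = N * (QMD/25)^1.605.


QMD/25 = 29.0/25 = 1.16
(1.16)^1.605 = exp(1.605 * ln(1.16)) = exp(1.605 * 0.148420) = exp(0.238214) = 1.26898
SDI = 604 * 1.26898 = 766.464 ≈ 766

766


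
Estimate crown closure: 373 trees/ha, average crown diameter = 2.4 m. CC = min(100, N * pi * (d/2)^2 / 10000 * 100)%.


(d/2)^2 = (2.4/2)^2 = 1.2^2 = 1.44
Crown area = 3.141593 * 1.44 = 4.52389 m^2
N * area / 10000 * 100 = 373 * 4.52389 / 10000 * 100 = 16.8741
CC = min(100, 16.8741) = 16.8741 ≈ 16.9%

16.9%


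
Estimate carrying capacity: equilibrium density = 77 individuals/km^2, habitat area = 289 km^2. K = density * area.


K = 77 * 289 = 22253 individuals

22253 individuals


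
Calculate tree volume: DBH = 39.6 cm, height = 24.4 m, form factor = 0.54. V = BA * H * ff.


(D/200)^2 = (39.6/200)^2 = 0.198^2 = 0.039204
BA = 3.141593 * 0.039204 = 0.123163 m^2
V = 0.123163 * 24.4 * 0.54 = 1.62280 ≈ 1.623 m^3

1.623 m^3


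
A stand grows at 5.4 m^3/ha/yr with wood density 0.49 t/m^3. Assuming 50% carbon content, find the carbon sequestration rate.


C = 5.4 * 0.49 * 0.5 = 1.323 ≈ 1.32 t C/ha/yr

1.32 t C/ha/yr


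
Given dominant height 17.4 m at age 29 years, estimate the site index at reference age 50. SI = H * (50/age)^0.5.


50/29 = 1.72414
(1.72414)^0.5 = 1.31307
SI = 17.4 * 1.31307 = 22.8474 ≈ 22.8 m

22.8 m


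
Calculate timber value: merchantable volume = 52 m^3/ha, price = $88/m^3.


Value = 52 * 88 = $4576/ha

$4576/ha


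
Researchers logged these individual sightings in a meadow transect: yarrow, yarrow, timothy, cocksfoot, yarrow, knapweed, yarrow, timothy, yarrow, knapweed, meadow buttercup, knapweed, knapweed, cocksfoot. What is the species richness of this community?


Total individuals logged = 14
Distinct species (count of individuals): yarrow (5), timothy (2), cocksfoot (2), knapweed (4), meadow buttercup (1)
Species richness = number of distinct species = 5

5


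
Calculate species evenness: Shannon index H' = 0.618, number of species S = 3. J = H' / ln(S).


ln(3) = 1.09861
J = H' / ln(S) = 0.618 / 1.09861 = 0.562529 ≈ 0.5625

0.5625


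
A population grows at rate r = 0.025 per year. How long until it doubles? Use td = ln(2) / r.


td = ln(2) / 0.025 = 0.693147 / 0.025 = 27.7259 ≈ 27.7 years

27.7 years


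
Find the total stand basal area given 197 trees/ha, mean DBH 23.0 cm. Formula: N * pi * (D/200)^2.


(D/200)^2 = (23.0/200)^2 = 0.115^2 = 0.013225
Individual BA = 3.141593 * 0.013225 = 0.0415476 m^2
Stand BA = 197 * 0.0415476 = 8.18488 ≈ 8.18 m^2/ha

8.18 m^2/ha


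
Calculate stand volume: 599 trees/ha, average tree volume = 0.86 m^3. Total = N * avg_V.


V_stand = 599 * 0.86 = 515.14 ≈ 515.1 m^3/ha

515.1 m^3/ha


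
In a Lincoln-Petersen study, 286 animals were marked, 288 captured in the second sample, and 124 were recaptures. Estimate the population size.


N = M * C / R = 286 * 288 / 124 = 82368 / 124 = 664.26 ≈ 664

664 individuals


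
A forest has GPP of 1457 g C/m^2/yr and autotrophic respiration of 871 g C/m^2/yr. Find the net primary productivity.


NPP = GPP - Ra = 1457 - 871 = 586 g C/m^2/yr

586 g C/m^2/yr


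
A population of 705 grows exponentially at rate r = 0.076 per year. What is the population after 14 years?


r*t = 0.076 * 14 = 1.064
exp(1.064) = 2.89794
N = 705 * 2.89794 = 2043.05 ≈ 2043

2043


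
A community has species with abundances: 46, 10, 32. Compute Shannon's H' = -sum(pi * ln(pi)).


Total N = 46 + 10 + 32 = 88
Per-species terms:
  p = 46/88 = 0.522727; ln(p) = -0.648696; p*ln(p) = 0.522727 * (-0.648696) = -0.339091
  p = 10/88 = 0.113636; ln(p) = -2.174755; p*ln(p) = 0.113636 * (-2.174755) = -0.247130
  p = 32/88 = 0.363636; ln(p) = -1.011602; p*ln(p) = 0.363636 * (-1.011602) = -0.367855
sum(p*ln(p)) = (-0.339091) + (-0.247130) + (-0.367855) = -0.954076
H' = -(-0.954076) = 0.954076 ≈ 0.9541

0.9541


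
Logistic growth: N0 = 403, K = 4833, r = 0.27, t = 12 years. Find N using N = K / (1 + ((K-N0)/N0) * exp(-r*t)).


(K - N0)/N0 = (4833 - 403)/403 = 4430/403 = 10.9926
r*t = 0.27 * 12 = 3.24; exp(-3.24) = 0.0391639
10.9926 * 0.0391639 = 0.430513
1 + 0.430513 = 1.43051
N = 4833 / 1.43051 = 3378.52 ≈ 3379

3379


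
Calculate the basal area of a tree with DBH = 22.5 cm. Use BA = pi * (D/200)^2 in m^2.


D/200 = 22.5/200 = 0.1125 m
(D/200)^2 = 0.1125^2 = 0.01265625
BA = 3.141593 * 0.01265625 = 0.0397608 ≈ 0.0398 m^2

0.0398 m^2


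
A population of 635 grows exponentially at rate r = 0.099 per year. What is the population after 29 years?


r*t = 0.099 * 29 = 2.871
exp(2.871) = 17.6547
N = 635 * 17.6547 = 11210.7 ≈ 11211

11211


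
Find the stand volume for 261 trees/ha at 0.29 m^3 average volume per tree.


V_stand = 261 * 0.29 = 75.69 ≈ 75.7 m^3/ha

75.7 m^3/ha


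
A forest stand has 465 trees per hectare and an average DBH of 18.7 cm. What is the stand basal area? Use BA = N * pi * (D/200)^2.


(D/200)^2 = (18.7/200)^2 = 0.0935^2 = 0.00874225
Individual BA = 3.141593 * 0.00874225 = 0.0274646 m^2
Stand BA = 465 * 0.0274646 = 12.7710 ≈ 12.77 m^2/ha

12.77 m^2/ha


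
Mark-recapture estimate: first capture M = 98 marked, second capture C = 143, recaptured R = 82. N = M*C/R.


N = M * C / R = 98 * 143 / 82 = 14014 / 82 = 170.90 ≈ 171

171 individuals


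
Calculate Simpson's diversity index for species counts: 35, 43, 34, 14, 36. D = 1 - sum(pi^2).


Total N = 35 + 43 + 34 + 14 + 36 = 162
Per-species terms:
  p = 35/162 = 0.216049; p^2 = 0.216049^2 = 0.046677
  p = 43/162 = 0.265432; p^2 = 0.265432^2 = 0.070454
  p = 34/162 = 0.209877; p^2 = 0.209877^2 = 0.044048
  p = 14/162 = 0.086420; p^2 = 0.086420^2 = 0.007468
  p = 36/162 = 0.222222; p^2 = 0.222222^2 = 0.049383
sum(p^2) = 0.046677 + 0.070454 + 0.044048 + 0.007468 + 0.049383 = 0.218030
D = 1 - 0.218030 = 0.781970 ≈ 0.7820

0.7820


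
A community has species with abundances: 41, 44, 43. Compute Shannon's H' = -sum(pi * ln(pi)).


Total N = 41 + 44 + 43 = 128
Per-species terms:
  p = 41/128 = 0.320313; ln(p) = -1.138457; p*ln(p) = 0.320313 * (-1.138457) = -0.364663
  p = 44/128 = 0.343750; ln(p) = -1.067841; p*ln(p) = 0.343750 * (-1.067841) = -0.367070
  p = 43/128 = 0.335938; ln(p) = -1.090829; p*ln(p) = 0.335938 * (-1.090829) = -0.366451
sum(p*ln(p)) = (-0.364663) + (-0.367070) + (-0.366451) = -1.098184
H' = -(-1.098184) = 1.098184 ≈ 1.0982

1.0982


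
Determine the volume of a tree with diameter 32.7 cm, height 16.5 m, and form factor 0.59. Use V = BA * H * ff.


(D/200)^2 = (32.7/200)^2 = 0.1635^2 = 0.02673225
BA = 3.141593 * 0.02673225 = 0.0839818 m^2
V = 0.0839818 * 16.5 * 0.59 = 0.817563 ≈ 0.818 m^3

0.818 m^3


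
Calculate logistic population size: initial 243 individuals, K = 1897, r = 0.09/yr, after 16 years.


(K - N0)/N0 = (1897 - 243)/243 = 1654/243 = 6.80658
r*t = 0.09 * 16 = 1.44; exp(-1.44) = 0.236928
6.80658 * 0.236928 = 1.61267
1 + 1.61267 = 2.61267
N = 1897 / 2.61267 = 726.077 ≈ 726

726


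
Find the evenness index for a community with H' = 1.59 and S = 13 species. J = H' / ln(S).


ln(13) = 2.56495
J = H' / ln(S) = 1.59 / 2.56495 = 0.619895 ≈ 0.6199

0.6199


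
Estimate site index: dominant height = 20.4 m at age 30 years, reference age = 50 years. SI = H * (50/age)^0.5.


50/30 = 1.66667
(1.66667)^0.5 = 1.29100
SI = 20.4 * 1.29100 = 26.3364 ≈ 26.3 m

26.3 m


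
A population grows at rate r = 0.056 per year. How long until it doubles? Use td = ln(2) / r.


td = ln(2) / 0.056 = 0.693147 / 0.056 = 12.3776 ≈ 12.4 years

12.4 years


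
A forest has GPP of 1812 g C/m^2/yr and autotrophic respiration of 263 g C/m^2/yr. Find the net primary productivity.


NPP = GPP - Ra = 1812 - 263 = 1549 g C/m^2/yr

1549 g C/m^2/yr


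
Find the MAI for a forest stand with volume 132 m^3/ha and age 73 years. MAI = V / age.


MAI = 132 / 73 = 1.8082 ≈ 1.81 m^3/ha/yr

1.81 m^3/ha/yr


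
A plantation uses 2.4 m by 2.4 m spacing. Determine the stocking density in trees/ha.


N = 10000 / 2.4^2 = 10000 / 5.76 = 1736.11 ≈ 1736 trees/ha

1736 trees/ha


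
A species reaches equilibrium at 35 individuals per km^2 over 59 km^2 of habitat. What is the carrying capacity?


K = 35 * 59 = 2065 individuals

2065 individuals


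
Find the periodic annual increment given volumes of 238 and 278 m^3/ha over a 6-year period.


PAI = (V2 - V1) / period = (278 - 238) / 6 = 40 / 6 = 6.6667 ≈ 6.67 m^3/ha/yr

6.67 m^3/ha/yr


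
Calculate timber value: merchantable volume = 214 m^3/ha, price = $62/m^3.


Value = 214 * 62 = $13268/ha

$13268/ha


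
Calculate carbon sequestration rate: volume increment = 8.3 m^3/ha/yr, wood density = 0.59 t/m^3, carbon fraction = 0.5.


C = 8.3 * 0.59 * 0.5 = 2.4485 ≈ 2.45 t C/ha/yr

2.45 t C/ha/yr


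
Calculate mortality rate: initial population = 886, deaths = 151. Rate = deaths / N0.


Mortality rate = 151 / 886 = 0.170429 ≈ 0.1704

0.1704


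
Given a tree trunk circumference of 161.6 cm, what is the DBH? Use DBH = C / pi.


DBH = C / pi = 161.6 / 3.141593 = 51.4389 ≈ 51.44 cm

51.44 cm


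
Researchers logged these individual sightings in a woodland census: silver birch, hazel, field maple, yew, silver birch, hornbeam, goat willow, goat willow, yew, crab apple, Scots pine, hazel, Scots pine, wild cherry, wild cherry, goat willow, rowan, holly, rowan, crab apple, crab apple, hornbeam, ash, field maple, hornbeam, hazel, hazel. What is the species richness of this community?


Total individuals logged = 27
Distinct species (count of individuals): silver birch (2), hazel (4), field maple (2), yew (2), hornbeam (3), goat willow (3), crab apple (3), Scots pine (2), wild cherry (2), rowan (2), holly (1), ash (1)
Species richness = number of distinct species = 12

12


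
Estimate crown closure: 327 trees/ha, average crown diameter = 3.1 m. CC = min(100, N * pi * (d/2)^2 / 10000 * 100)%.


(d/2)^2 = (3.1/2)^2 = 1.55^2 = 2.4025
Crown area = 3.141593 * 2.4025 = 7.54768 m^2
N * area / 10000 * 100 = 327 * 7.54768 / 10000 * 100 = 24.6809
CC = min(100, 24.6809) = 24.6809 ≈ 24.7%

24.7%


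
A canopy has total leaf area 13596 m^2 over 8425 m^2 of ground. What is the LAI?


LAI = 13596 / 8425 = 1.6138 ≈ 1.61

1.61


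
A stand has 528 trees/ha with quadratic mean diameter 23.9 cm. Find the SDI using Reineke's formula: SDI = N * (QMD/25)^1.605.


QMD/25 = 23.9/25 = 0.956
(0.956)^1.605 = exp(1.605 * ln(0.956)) = exp(1.605 * (-0.0449974)) = exp(-0.0722208) = 0.930325
SDI = 528 * 0.930325 = 491.212 ≈ 491

491


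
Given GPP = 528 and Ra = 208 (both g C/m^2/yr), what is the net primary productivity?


NPP = GPP - Ra = 528 - 208 = 320 g C/m^2/yr

320 g C/m^2/yr


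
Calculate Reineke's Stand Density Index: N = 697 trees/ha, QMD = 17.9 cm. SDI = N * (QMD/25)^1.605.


QMD/25 = 17.9/25 = 0.716
(0.716)^1.605 = exp(1.605 * ln(0.716)) = exp(1.605 * (-0.334075)) = exp(-0.536190) = 0.584973
SDI = 697 * 0.584973 = 407.726 ≈ 408

408


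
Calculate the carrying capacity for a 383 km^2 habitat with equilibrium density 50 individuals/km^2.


K = 50 * 383 = 19150 individuals

19150 individuals


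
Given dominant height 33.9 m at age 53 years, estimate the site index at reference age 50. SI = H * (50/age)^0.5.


50/53 = 0.943396
(0.943396)^0.5 = 0.971286
SI = 33.9 * 0.971286 = 32.9266 ≈ 32.9 m

32.9 m


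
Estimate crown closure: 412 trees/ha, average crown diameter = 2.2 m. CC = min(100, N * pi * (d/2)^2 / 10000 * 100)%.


(d/2)^2 = (2.2/2)^2 = 1.1^2 = 1.21
Crown area = 3.141593 * 1.21 = 3.80133 m^2
N * area / 10000 * 100 = 412 * 3.80133 / 10000 * 100 = 15.6615
CC = min(100, 15.6615) = 15.6615 ≈ 15.7%

15.7%


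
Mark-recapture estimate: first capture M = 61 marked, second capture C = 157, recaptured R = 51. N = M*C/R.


N = M * C / R = 61 * 157 / 51 = 9577 / 51 = 187.78 ≈ 188

188 individuals


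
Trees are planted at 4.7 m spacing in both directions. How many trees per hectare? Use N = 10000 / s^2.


N = 10000 / 4.7^2 = 10000 / 22.09 = 452.694 ≈ 453 trees/ha

453 trees/ha


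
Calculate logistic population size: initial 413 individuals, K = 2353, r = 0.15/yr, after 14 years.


(K - N0)/N0 = (2353 - 413)/413 = 1940/413 = 4.69734
r*t = 0.15 * 14 = 2.1; exp(-2.1) = 0.122456
4.69734 * 0.122456 = 0.575217
1 + 0.575217 = 1.57522
N = 2353 / 1.57522 = 1493.76 ≈ 1494

1494


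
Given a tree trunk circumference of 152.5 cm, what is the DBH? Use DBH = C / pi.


DBH = C / pi = 152.5 / 3.141593 = 48.5423 ≈ 48.54 cm

48.54 cm


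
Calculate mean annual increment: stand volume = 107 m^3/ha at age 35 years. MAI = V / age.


MAI = 107 / 35 = 3.0571 ≈ 3.06 m^3/ha/yr

3.06 m^3/ha/yr


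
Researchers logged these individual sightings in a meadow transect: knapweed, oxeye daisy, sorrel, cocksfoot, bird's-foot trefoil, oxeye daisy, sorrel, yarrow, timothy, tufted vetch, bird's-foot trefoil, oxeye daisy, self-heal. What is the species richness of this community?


Total individuals logged = 13
Distinct species (count of individuals): knapweed (1), oxeye daisy (3), sorrel (2), cocksfoot (1), bird's-foot trefoil (2), yarrow (1), timothy (1), tufted vetch (1), self-heal (1)
Species richness = number of distinct species = 9

9


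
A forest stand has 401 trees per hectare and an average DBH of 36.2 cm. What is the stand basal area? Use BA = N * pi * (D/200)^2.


(D/200)^2 = (36.2/200)^2 = 0.181^2 = 0.032761
Individual BA = 3.141593 * 0.032761 = 0.102922 m^2
Stand BA = 401 * 0.102922 = 41.2717 ≈ 41.27 m^2/ha

41.27 m^2/ha


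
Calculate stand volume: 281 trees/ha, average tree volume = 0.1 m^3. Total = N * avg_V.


V_stand = 281 * 0.1 = 28.1 m^3/ha

28.1 m^3/ha


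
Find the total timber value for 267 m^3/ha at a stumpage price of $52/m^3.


Value = 267 * 52 = $13884/ha

$13884/ha


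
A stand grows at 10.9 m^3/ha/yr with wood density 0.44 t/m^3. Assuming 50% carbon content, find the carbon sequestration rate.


C = 10.9 * 0.44 * 0.5 = 2.398 ≈ 2.40 t C/ha/yr

2.40 t C/ha/yr


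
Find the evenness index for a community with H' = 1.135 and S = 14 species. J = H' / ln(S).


ln(14) = 2.63906
J = H' / ln(S) = 1.135 / 2.63906 = 0.430077 ≈ 0.4301

0.4301


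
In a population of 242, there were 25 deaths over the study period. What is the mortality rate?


Mortality rate = 25 / 242 = 0.103306 ≈ 0.1033

0.1033


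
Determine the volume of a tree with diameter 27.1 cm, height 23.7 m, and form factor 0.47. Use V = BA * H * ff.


(D/200)^2 = (27.1/200)^2 = 0.1355^2 = 0.01836025
BA = 3.141593 * 0.01836025 = 0.0576804 m^2
V = 0.0576804 * 23.7 * 0.47 = 0.642502 ≈ 0.643 m^3

0.643 m^3


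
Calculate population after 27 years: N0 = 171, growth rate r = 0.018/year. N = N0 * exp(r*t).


r*t = 0.018 * 27 = 0.486
exp(0.486) = 1.62580
N = 171 * 1.62580 = 278.012 ≈ 278

278


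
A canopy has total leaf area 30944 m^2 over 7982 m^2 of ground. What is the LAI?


LAI = 30944 / 7982 = 3.8767 ≈ 3.88

3.88


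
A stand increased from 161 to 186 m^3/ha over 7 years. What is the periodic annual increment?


PAI = (V2 - V1) / period = (186 - 161) / 7 = 25 / 7 = 3.5714 ≈ 3.57 m^3/ha/yr

3.57 m^3/ha/yr


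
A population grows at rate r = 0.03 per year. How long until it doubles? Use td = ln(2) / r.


td = ln(2) / 0.03 = 0.693147 / 0.03 = 23.1049 ≈ 23.1 years

23.1 years


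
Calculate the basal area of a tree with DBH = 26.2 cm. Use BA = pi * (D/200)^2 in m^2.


D/200 = 26.2/200 = 0.131 m
(D/200)^2 = 0.131^2 = 0.017161
BA = 3.141593 * 0.017161 = 0.0539129 ≈ 0.0539 m^2

0.0539 m^2


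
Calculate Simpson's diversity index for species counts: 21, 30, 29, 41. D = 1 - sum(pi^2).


Total N = 21 + 30 + 29 + 41 = 121
Per-species terms:
  p = 21/121 = 0.173554; p^2 = 0.173554^2 = 0.030121
  p = 30/121 = 0.247934; p^2 = 0.247934^2 = 0.061471
  p = 29/121 = 0.239669; p^2 = 0.239669^2 = 0.057441
  p = 41/121 = 0.338843; p^2 = 0.338843^2 = 0.114815
sum(p^2) = 0.030121 + 0.061471 + 0.057441 + 0.114815 = 0.263848
D = 1 - 0.263848 = 0.736152 ≈ 0.7362

0.7362


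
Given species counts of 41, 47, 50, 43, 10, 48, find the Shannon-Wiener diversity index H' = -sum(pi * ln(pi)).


Total N = 41 + 47 + 50 + 43 + 10 + 48 = 239
Per-species terms:
  p = 41/239 = 0.171548; ln(p) = -1.762892; p*ln(p) = 0.171548 * (-1.762892) = -0.302421
  p = 47/239 = 0.196653; ln(p) = -1.626315; p*ln(p) = 0.196653 * (-1.626315) = -0.319820
  p = 50/239 = 0.209205; ln(p) = -1.564441; p*ln(p) = 0.209205 * (-1.564441) = -0.327289
  p = 43/239 = 0.179916; ln(p) = -1.715265; p*ln(p) = 0.179916 * (-1.715265) = -0.308604
  p = 10/239 = 0.041841; ln(p) = -3.173879; p*ln(p) = 0.041841 * (-3.173879) = -0.132798
  p = 48/239 = 0.200837; ln(p) = -1.605262; p*ln(p) = 0.200837 * (-1.605262) = -0.322396
sum(p*ln(p)) = (-0.302421) + (-0.319820) + (-0.327289) + (-0.308604) + (-0.132798) + (-0.322396) = -1.713328
H' = -(-1.713328) = 1.713328 ≈ 1.7133

1.7133


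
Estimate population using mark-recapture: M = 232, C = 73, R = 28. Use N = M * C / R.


N = M * C / R = 232 * 73 / 28 = 16936 / 28 = 604.86 ≈ 605

605 individuals


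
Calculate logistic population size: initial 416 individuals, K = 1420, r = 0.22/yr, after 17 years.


(K - N0)/N0 = (1420 - 416)/416 = 1004/416 = 2.41346
r*t = 0.22 * 17 = 3.74; exp(-3.74) = 0.0237541
2.41346 * 0.0237541 = 0.0573296
1 + 0.0573296 = 1.05733
N = 1420 / 1.05733 = 1343.01 ≈ 1343

1343


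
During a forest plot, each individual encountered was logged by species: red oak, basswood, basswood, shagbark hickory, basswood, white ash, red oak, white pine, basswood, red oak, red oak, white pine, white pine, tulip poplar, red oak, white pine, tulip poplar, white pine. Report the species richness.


Total individuals logged = 18
Distinct species (count of individuals): red oak (5), basswood (4), shagbark hickory (1), white ash (1), white pine (5), tulip poplar (2)
Species richness = number of distinct species = 6

6


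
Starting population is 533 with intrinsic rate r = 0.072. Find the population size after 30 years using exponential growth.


r*t = 0.072 * 30 = 2.16
exp(2.16) = 8.67114
N = 533 * 8.67114 = 4621.72 ≈ 4622

4622


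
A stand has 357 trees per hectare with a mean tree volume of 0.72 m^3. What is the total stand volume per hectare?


V_stand = 357 * 0.72 = 257.04 ≈ 257.0 m^3/ha

257.0 m^3/ha


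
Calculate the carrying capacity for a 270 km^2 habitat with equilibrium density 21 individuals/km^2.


K = 21 * 270 = 5670 individuals

5670 individuals


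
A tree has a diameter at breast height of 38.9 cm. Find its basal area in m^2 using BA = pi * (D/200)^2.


D/200 = 38.9/200 = 0.1945 m
(D/200)^2 = 0.1945^2 = 0.03783025
BA = 3.141593 * 0.03783025 = 0.118847 ≈ 0.1188 m^2

0.1188 m^2


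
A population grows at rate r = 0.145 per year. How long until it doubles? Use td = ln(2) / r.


td = ln(2) / 0.145 = 0.693147 / 0.145 = 4.78032 ≈ 4.8 years

4.8 years


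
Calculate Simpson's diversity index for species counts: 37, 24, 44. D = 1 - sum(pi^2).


Total N = 37 + 24 + 44 = 105
Per-species terms:
  p = 37/105 = 0.352381; p^2 = 0.352381^2 = 0.124172
  p = 24/105 = 0.228571; p^2 = 0.228571^2 = 0.052245
  p = 44/105 = 0.419048; p^2 = 0.419048^2 = 0.175601
sum(p^2) = 0.124172 + 0.052245 + 0.175601 = 0.352018
D = 1 - 0.352018 = 0.647982 ≈ 0.6480

0.6480


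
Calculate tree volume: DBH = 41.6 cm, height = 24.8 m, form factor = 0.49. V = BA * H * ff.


(D/200)^2 = (41.6/200)^2 = 0.208^2 = 0.043264
BA = 3.141593 * 0.043264 = 0.135918 m^2
V = 0.135918 * 24.8 * 0.49 = 1.65168 ≈ 1.652 m^3

1.652 m^3


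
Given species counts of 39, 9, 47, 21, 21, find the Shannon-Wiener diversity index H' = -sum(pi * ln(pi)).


Total N = 39 + 9 + 47 + 21 + 21 = 137
Per-species terms:
  p = 39/137 = 0.284672; ln(p) = -1.256418; p*ln(p) = 0.284672 * (-1.256418) = -0.357667
  p = 9/137 = 0.065693; ln(p) = -2.722763; p*ln(p) = 0.065693 * (-2.722763) = -0.178866
  p = 47/137 = 0.343066; ln(p) = -1.069832; p*ln(p) = 0.343066 * (-1.069832) = -0.367023
  p = 21/137 = 0.153285; ln(p) = -1.875456; p*ln(p) = 0.153285 * (-1.875456) = -0.287479
  p = 21/137 = 0.153285; ln(p) = -1.875456; p*ln(p) = 0.153285 * (-1.875456) = -0.287479
sum(p*ln(p)) = (-0.357667) + (-0.178866) + (-0.367023) + (-0.287479) + (-0.287479) = -1.478514
H' = -(-1.478514) = 1.478514 ≈ 1.4785

1.4785


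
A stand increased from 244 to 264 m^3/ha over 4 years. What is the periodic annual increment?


PAI = (V2 - V1) / period = (264 - 244) / 4 = 20 / 4 = 5.00 m^3/ha/yr

5.00 m^3/ha/yr


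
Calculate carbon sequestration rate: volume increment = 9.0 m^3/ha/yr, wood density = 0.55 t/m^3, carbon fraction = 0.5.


C = 9.0 * 0.55 * 0.5 = 2.475 ≈ 2.48 t C/ha/yr

2.48 t C/ha/yr


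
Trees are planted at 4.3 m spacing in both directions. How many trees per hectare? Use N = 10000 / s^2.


N = 10000 / 4.3^2 = 10000 / 18.49 = 540.833 ≈ 541 trees/ha

541 trees/ha


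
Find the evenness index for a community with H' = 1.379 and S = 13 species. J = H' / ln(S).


ln(13) = 2.56495
J = H' / ln(S) = 1.379 / 2.56495 = 0.537632 ≈ 0.5376

0.5376


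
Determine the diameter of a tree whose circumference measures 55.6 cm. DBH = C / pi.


DBH = C / pi = 55.6 / 3.141593 = 17.6980 ≈ 17.70 cm

17.70 cm


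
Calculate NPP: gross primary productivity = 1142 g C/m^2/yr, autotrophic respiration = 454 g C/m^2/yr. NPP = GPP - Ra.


NPP = GPP - Ra = 1142 - 454 = 688 g C/m^2/yr

688 g C/m^2/yr


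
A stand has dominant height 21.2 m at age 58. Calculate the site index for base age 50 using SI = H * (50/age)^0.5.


50/58 = 0.862069
(0.862069)^0.5 = 0.928477
SI = 21.2 * 0.928477 = 19.6837 ≈ 19.7 m

19.7 m


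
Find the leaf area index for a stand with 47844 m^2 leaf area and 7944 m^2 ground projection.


LAI = 47844 / 7944 = 6.0227 ≈ 6.02

6.02


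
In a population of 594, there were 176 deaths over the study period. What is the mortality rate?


Mortality rate = 176 / 594 = 0.296296 ≈ 0.2963

0.2963


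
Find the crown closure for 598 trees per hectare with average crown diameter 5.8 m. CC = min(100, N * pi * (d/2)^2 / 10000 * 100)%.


(d/2)^2 = (5.8/2)^2 = 2.9^2 = 8.41
Crown area = 3.141593 * 8.41 = 26.4208 m^2
N * area / 10000 * 100 = 598 * 26.4208 / 10000 * 100 = 157.996
CC = min(100, 157.996) = 100%

100%


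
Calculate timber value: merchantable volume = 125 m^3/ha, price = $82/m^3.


Value = 125 * 82 = $10250/ha

$10250/ha


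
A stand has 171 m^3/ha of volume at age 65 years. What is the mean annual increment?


MAI = 171 / 65 = 2.6308 ≈ 2.63 m^3/ha/yr

2.63 m^3/ha/yr


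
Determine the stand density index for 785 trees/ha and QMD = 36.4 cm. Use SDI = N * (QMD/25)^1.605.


QMD/25 = 36.4/25 = 1.456
(1.456)^1.605 = exp(1.605 * ln(1.456)) = exp(1.605 * 0.375693) = exp(0.602987) = 1.82757
SDI = 785 * 1.82757 = 1434.64 ≈ 1435

1435


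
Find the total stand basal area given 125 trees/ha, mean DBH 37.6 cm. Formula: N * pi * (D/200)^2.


(D/200)^2 = (37.6/200)^2 = 0.188^2 = 0.035344
Individual BA = 3.141593 * 0.035344 = 0.111036 m^2
Stand BA = 125 * 0.111036 = 13.8795 ≈ 13.88 m^2/ha

13.88 m^2/ha


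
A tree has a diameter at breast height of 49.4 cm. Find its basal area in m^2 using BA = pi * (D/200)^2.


D/200 = 49.4/200 = 0.247 m
(D/200)^2 = 0.247^2 = 0.061009
BA = 3.141593 * 0.061009 = 0.191665 ≈ 0.1917 m^2

0.1917 m^2


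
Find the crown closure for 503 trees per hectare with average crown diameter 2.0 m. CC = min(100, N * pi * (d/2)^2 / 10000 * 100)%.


(d/2)^2 = (2.0/2)^2 = 1^2 = 1
Crown area = 3.141593 * 1 = 3.14159 m^2
N * area / 10000 * 100 = 503 * 3.14159 / 10000 * 100 = 15.8022
CC = min(100, 15.8022) = 15.8022 ≈ 15.8%

15.8%


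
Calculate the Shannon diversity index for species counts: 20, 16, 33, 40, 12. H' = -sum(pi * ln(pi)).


Total N = 20 + 16 + 33 + 40 + 12 = 121
Per-species terms:
  p = 20/121 = 0.165289; ln(p) = -1.800060; p*ln(p) = 0.165289 * (-1.800060) = -0.297530
  p = 16/121 = 0.132231; ln(p) = -2.023205; p*ln(p) = 0.132231 * (-2.023205) = -0.267530
  p = 33/121 = 0.272727; ln(p) = -1.299284; p*ln(p) = 0.272727 * (-1.299284) = -0.354350
  p = 40/121 = 0.330579; ln(p) = -1.106910; p*ln(p) = 0.330579 * (-1.106910) = -0.365921
  p = 12/121 = 0.099174; ln(p) = -2.310879; p*ln(p) = 0.099174 * (-2.310879) = -0.229179
sum(p*ln(p)) = (-0.297530) + (-0.267530) + (-0.354350) + (-0.365921) + (-0.229179) = -1.514510
H' = -(-1.514510) = 1.514510 ≈ 1.5145

1.5145


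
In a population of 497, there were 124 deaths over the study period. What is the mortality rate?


Mortality rate = 124 / 497 = 0.249497 ≈ 0.2495

0.2495


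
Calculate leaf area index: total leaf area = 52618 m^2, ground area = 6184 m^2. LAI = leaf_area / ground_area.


LAI = 52618 / 6184 = 8.5087 ≈ 8.51

8.51


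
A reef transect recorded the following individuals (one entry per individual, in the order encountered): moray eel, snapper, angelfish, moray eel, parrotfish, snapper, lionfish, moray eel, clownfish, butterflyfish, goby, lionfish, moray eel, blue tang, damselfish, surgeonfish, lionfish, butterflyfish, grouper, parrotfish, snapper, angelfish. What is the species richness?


Total individuals logged = 22
Distinct species (count of individuals): moray eel (4), snapper (3), angelfish (2), parrotfish (2), lionfish (3), clownfish (1), butterflyfish (2), goby (1), blue tang (1), damselfish (1), surgeonfish (1), grouper (1)
Species richness = number of distinct species = 12

12


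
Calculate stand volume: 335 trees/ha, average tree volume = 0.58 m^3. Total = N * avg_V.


V_stand = 335 * 0.58 = 194.3 m^3/ha

194.3 m^3/ha


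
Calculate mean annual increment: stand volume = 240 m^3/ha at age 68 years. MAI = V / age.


MAI = 240 / 68 = 3.5294 ≈ 3.53 m^3/ha/yr

3.53 m^3/ha/yr


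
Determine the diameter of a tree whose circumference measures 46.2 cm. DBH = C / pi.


DBH = C / pi = 46.2 / 3.141593 = 14.7059 ≈ 14.71 cm

14.71 cm


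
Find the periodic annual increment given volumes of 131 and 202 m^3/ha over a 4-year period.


PAI = (V2 - V1) / period = (202 - 131) / 4 = 71 / 4 = 17.75 m^3/ha/yr

17.75 m^3/ha/yr


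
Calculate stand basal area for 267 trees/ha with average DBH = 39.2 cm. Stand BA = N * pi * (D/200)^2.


(D/200)^2 = (39.2/200)^2 = 0.196^2 = 0.038416
Individual BA = 3.141593 * 0.038416 = 0.120687 m^2
Stand BA = 267 * 0.120687 = 32.2234 ≈ 32.22 m^2/ha

32.22 m^2/ha


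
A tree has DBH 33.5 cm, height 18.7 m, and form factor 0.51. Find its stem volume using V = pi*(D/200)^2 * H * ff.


(D/200)^2 = (33.5/200)^2 = 0.1675^2 = 0.02805625
BA = 3.141593 * 0.02805625 = 0.0881413 m^2
V = 0.0881413 * 18.7 * 0.51 = 0.840604 ≈ 0.841 m^3

0.841 m^3


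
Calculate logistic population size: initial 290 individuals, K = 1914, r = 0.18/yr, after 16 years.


(K - N0)/N0 = (1914 - 290)/290 = 1624/290 = 5.60000
r*t = 0.18 * 16 = 2.88; exp(-2.88) = 0.0561348
5.60000 * 0.0561348 = 0.314355
1 + 0.314355 = 1.31436
N = 1914 / 1.31436 = 1456.22 ≈ 1456

1456


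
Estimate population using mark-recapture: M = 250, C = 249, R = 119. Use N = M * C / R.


N = M * C / R = 250 * 249 / 119 = 62250 / 119 = 523.11 ≈ 523

523 individuals


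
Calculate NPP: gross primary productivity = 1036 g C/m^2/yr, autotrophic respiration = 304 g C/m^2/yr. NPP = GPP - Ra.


NPP = GPP - Ra = 1036 - 304 = 732 g C/m^2/yr

732 g C/m^2/yr


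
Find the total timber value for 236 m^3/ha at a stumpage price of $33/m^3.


Value = 236 * 33 = $7788/ha

$7788/ha


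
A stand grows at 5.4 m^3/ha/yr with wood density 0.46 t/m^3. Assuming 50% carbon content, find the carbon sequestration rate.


C = 5.4 * 0.46 * 0.5 = 1.242 ≈ 1.24 t C/ha/yr

1.24 t C/ha/yr


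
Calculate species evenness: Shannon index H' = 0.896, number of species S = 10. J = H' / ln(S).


ln(10) = 2.30259
J = H' / ln(S) = 0.896 / 2.30259 = 0.389127 ≈ 0.3891

0.3891


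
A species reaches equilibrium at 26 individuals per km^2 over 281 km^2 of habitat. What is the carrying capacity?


K = 26 * 281 = 7306 individuals

7306 individuals


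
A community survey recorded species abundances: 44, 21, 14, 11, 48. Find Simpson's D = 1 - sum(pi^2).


Total N = 44 + 21 + 14 + 11 + 48 = 138
Per-species terms:
  p = 44/138 = 0.318841; p^2 = 0.318841^2 = 0.101660
  p = 21/138 = 0.152174; p^2 = 0.152174^2 = 0.023157
  p = 14/138 = 0.101449; p^2 = 0.101449^2 = 0.010292
  p = 11/138 = 0.079710; p^2 = 0.079710^2 = 0.006354
  p = 48/138 = 0.347826; p^2 = 0.347826^2 = 0.120983
sum(p^2) = 0.101660 + 0.023157 + 0.010292 + 0.006354 + 0.120983 = 0.262446
D = 1 - 0.262446 = 0.737554 ≈ 0.7376

0.7376


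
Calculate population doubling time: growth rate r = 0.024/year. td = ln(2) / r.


td = ln(2) / 0.024 = 0.693147 / 0.024 = 28.8811 ≈ 28.9 years

28.9 years


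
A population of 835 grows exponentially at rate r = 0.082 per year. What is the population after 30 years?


r*t = 0.082 * 30 = 2.46
exp(2.46) = 11.7048
N = 835 * 11.7048 = 9773.51 ≈ 9774

9774


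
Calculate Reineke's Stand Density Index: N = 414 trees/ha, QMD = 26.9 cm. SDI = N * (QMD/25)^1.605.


QMD/25 = 26.9/25 = 1.076
(1.076)^1.605 = exp(1.605 * ln(1.076)) = exp(1.605 * 0.0732505) = exp(0.117567) = 1.12476
SDI = 414 * 1.12476 = 465.651 ≈ 466

466


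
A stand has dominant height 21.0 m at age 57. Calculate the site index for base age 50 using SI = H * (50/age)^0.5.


50/57 = 0.877193
(0.877193)^0.5 = 0.936586
SI = 21.0 * 0.936586 = 19.6683 ≈ 19.7 m

19.7 m


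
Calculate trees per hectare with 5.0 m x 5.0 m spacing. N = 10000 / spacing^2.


N = 10000 / 5.0^2 = 10000 / 25 = 400.000 ≈ 400 trees/ha

400 trees/ha


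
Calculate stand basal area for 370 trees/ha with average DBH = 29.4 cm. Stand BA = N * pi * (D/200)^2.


(D/200)^2 = (29.4/200)^2 = 0.147^2 = 0.021609
Individual BA = 3.141593 * 0.021609 = 0.0678867 m^2
Stand BA = 370 * 0.0678867 = 25.1181 ≈ 25.12 m^2/ha

25.12 m^2/ha


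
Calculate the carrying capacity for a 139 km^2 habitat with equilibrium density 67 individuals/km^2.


K = 67 * 139 = 9313 individuals

9313 individuals


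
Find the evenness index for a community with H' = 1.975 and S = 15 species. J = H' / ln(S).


ln(15) = 2.70805
J = H' / ln(S) = 1.975 / 2.70805 = 0.729307 ≈ 0.7293

0.7293


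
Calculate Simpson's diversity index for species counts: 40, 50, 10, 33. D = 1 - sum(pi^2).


Total N = 40 + 50 + 10 + 33 = 133
Per-species terms:
  p = 40/133 = 0.300752; p^2 = 0.300752^2 = 0.090452
  p = 50/133 = 0.375940; p^2 = 0.375940^2 = 0.141331
  p = 10/133 = 0.075188; p^2 = 0.075188^2 = 0.005653
  p = 33/133 = 0.248120; p^2 = 0.248120^2 = 0.061564
sum(p^2) = 0.090452 + 0.141331 + 0.005653 + 0.061564 = 0.299000
D = 1 - 0.299000 = 0.701000 ≈ 0.7010

0.7010


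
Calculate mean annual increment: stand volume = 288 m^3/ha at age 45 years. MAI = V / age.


MAI = 288 / 45 = 6.40 m^3/ha/yr

6.40 m^3/ha/yr


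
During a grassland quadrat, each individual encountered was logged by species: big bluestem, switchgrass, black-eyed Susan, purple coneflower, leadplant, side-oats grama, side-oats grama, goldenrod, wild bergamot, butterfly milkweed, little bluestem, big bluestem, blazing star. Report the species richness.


Total individuals logged = 13
Distinct species (count of individuals): big bluestem (2), switchgrass (1), black-eyed Susan (1), purple coneflower (1), leadplant (1), side-oats grama (2), goldenrod (1), wild bergamot (1), butterfly milkweed (1), little bluestem (1), blazing star (1)
Species richness = number of distinct species = 11

11


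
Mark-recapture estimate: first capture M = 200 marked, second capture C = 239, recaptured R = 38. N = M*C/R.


N = M * C / R = 200 * 239 / 38 = 47800 / 38 = 1257.89 ≈ 1258

1258 individuals


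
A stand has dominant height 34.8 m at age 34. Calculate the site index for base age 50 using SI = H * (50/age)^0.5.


50/34 = 1.47059
(1.47059)^0.5 = 1.21268
SI = 34.8 * 1.21268 = 42.2013 ≈ 42.2 m

42.2 m


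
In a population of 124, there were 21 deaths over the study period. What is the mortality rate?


Mortality rate = 21 / 124 = 0.169355 ≈ 0.1694

0.1694


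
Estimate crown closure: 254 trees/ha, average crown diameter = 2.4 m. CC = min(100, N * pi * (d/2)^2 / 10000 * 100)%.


(d/2)^2 = (2.4/2)^2 = 1.2^2 = 1.44
Crown area = 3.141593 * 1.44 = 4.52389 m^2
N * area / 10000 * 100 = 254 * 4.52389 / 10000 * 100 = 11.4907
CC = min(100, 11.4907) = 11.4907 ≈ 11.5%

11.5%


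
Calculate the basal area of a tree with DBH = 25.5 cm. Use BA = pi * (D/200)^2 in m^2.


D/200 = 25.5/200 = 0.1275 m
(D/200)^2 = 0.1275^2 = 0.01625625
BA = 3.141593 * 0.01625625 = 0.0510705 ≈ 0.0511 m^2

0.0511 m^2


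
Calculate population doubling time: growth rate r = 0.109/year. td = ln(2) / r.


td = ln(2) / 0.109 = 0.693147 / 0.109 = 6.35915 ≈ 6.4 years

6.4 years


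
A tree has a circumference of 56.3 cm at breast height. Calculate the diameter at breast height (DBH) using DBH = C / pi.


DBH = C / pi = 56.3 / 3.141593 = 17.9208 ≈ 17.92 cm

17.92 cm


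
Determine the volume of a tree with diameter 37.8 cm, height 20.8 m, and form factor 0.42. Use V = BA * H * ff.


(D/200)^2 = (37.8/200)^2 = 0.189^2 = 0.035721
BA = 3.141593 * 0.035721 = 0.112221 m^2
V = 0.112221 * 20.8 * 0.42 = 0.980363 ≈ 0.980 m^3

0.980 m^3


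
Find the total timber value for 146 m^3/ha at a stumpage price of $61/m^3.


Value = 146 * 61 = $8906/ha

$8906/ha


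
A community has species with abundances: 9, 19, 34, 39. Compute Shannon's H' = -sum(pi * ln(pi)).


Total N = 9 + 19 + 34 + 39 = 101
Per-species terms:
  p = 9/101 = 0.089109; ln(p) = -2.417895; p*ln(p) = 0.089109 * (-2.417895) = -0.215456
  p = 19/101 = 0.188119; ln(p) = -1.670681; p*ln(p) = 0.188119 * (-1.670681) = -0.314287
  p = 34/101 = 0.336634; ln(p) = -1.088759; p*ln(p) = 0.336634 * (-1.088759) = -0.366513
  p = 39/101 = 0.386139; ln(p) = -0.951558; p*ln(p) = 0.386139 * (-0.951558) = -0.367434
sum(p*ln(p)) = (-0.215456) + (-0.314287) + (-0.366513) + (-0.367434) = -1.263690
H' = -(-1.263690) = 1.263690 ≈ 1.2637

1.2637
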